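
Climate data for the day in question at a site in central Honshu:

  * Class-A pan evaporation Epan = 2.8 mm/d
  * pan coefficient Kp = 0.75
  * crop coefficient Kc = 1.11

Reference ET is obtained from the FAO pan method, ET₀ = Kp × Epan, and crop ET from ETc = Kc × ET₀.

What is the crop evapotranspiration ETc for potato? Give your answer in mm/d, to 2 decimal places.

2.33 mm/d

ET₀ = 0.75 × 2.8 = 2.1000 mm/d
ETc = Kc × ET₀ = 1.11 × 2.1000 = 2.3310 mm/d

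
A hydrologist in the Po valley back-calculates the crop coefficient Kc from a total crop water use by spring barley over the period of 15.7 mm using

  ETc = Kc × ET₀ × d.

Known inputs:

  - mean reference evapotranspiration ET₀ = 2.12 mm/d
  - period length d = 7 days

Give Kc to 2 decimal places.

1.06

ETc = Kc × ET₀ × d  ⇒  Kc = ETc / (ET₀ × d)
Kc = 15.7 / (2.12 × 7) = 15.7 / 14.84 = 1.0580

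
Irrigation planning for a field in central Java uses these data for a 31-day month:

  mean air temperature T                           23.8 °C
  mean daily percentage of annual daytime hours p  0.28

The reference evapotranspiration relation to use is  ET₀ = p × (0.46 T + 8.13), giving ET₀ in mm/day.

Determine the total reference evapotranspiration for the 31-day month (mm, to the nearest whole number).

166 mm

ET₀ = 0.28 × (0.46 × 23.8 + 8.13) = 0.28 × 19.078 = 5.3418 mm/d
Monthly total = 5.3418 × 31 = 165.596 mm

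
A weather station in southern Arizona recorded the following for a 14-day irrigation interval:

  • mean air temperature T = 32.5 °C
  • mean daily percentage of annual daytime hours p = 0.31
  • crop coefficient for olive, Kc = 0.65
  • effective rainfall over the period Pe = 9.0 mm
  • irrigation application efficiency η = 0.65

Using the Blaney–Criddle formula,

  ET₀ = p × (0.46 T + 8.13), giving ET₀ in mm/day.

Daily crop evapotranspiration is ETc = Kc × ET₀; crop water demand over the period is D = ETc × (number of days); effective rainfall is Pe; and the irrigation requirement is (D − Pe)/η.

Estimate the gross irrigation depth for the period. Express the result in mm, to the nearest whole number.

ET₀ = 0.31 × (0.46 × 32.5 + 8.13) = 0.31 × 23.080 = 7.1548 mm/d
ETc = Kc × ET₀ = 0.65 × 7.1548 = 4.6506 mm/d
Crop demand D = ETc × 14 d = 4.6506 × 14 = 65.108 mm
D − Pe = 65.108 − 9.0 = 56.108 mm
Gross irrigation = 56.108 / 0.65 = 86.320 mm

86 mm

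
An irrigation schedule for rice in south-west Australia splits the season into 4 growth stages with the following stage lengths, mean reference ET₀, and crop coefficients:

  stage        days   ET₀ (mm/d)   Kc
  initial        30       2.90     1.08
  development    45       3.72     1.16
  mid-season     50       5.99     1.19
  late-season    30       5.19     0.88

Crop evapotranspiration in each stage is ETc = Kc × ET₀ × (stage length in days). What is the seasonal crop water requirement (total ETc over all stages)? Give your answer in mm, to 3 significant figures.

782 mm

initial: 1.08 × 2.90 × 30 = 93.96 mm
development: 1.16 × 3.72 × 45 = 194.18 mm
mid-season: 1.19 × 5.99 × 50 = 356.41 mm
late-season: 0.88 × 5.19 × 30 = 137.02 mm
Seasonal total = 781.57 mm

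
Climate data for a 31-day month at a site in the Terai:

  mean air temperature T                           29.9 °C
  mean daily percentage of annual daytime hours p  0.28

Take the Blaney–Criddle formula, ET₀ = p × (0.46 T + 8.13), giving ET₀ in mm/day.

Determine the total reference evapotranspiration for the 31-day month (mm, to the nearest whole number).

ET₀ = 0.28 × (0.46 × 29.9 + 8.13) = 0.28 × 21.884 = 6.1275 mm/d
Monthly total = 6.1275 × 31 = 189.953 mm

190 mm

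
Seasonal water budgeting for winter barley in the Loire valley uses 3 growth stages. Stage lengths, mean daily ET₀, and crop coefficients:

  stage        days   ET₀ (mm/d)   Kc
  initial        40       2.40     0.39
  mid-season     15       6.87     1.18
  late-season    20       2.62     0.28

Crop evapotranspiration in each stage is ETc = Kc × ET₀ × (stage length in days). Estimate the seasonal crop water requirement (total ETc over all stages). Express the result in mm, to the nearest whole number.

174 mm

initial: 0.39 × 2.40 × 40 = 37.44 mm
mid-season: 1.18 × 6.87 × 15 = 121.60 mm
late-season: 0.28 × 2.62 × 20 = 14.67 mm
Seasonal total = 173.71 mm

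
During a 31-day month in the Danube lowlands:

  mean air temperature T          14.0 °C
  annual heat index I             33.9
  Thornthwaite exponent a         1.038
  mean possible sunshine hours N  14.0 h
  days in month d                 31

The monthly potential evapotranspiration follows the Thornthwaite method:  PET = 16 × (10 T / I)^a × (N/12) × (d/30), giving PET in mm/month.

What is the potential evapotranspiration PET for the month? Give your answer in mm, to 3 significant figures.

84.1 mm

10T/I = 10 × 14.0 / 33.9 = 4.1298
(10T/I)^a = 4.1298^1.038 = 4.3585
Uncorrected PET = 16 × 4.3585 = 69.736 mm
Correction = (N/12)(d/30) = (14.0/12)(31/30) = 1.2056
PET = 69.736 × 1.2056 = 84.074 mm/month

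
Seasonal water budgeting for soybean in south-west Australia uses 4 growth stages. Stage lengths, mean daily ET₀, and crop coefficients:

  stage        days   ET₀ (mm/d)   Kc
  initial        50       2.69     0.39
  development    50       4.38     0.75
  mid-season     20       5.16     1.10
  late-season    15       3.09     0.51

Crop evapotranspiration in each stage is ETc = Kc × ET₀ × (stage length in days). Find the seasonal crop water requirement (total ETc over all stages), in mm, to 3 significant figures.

initial: 0.39 × 2.69 × 50 = 52.46 mm
development: 0.75 × 4.38 × 50 = 164.25 mm
mid-season: 1.10 × 5.16 × 20 = 113.52 mm
late-season: 0.51 × 3.09 × 15 = 23.64 mm
Seasonal total = 353.87 mm

354 mm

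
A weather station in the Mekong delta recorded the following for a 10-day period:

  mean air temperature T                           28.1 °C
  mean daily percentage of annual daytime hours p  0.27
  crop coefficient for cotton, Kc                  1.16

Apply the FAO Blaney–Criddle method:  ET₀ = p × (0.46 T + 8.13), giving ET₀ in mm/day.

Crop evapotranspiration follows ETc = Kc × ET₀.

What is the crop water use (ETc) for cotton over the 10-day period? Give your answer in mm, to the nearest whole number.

ET₀ = 0.27 × (0.46 × 28.1 + 8.13) = 0.27 × 21.056 = 5.6851 mm/d
ETc = Kc × ET₀ = 1.16 × 5.6851 = 6.5947 mm/d
Over 10 days: 6.5947 × 10 = 65.947 mm

66 mm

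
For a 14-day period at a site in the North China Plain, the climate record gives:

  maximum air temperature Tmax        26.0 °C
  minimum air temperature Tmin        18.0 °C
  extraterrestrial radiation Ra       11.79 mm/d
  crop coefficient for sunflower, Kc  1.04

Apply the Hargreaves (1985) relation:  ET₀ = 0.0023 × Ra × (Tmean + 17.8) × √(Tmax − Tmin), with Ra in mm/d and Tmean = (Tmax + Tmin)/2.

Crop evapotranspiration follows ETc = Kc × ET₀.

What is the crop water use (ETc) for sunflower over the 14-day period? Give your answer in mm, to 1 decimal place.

Tmean = (26.0 + 18.0)/2 = 22.00 °C
ET₀ = 0.0023 × 11.79 × (22.00 + 17.8) × √8.0 = 0.0023 × 11.79 × 39.80 × 2.8284 = 3.0526 mm/d
ETc = Kc × ET₀ = 1.04 × 3.0526 = 3.1747 mm/d
Over 14 days: 3.1747 × 14 = 44.446 mm

44.4 mm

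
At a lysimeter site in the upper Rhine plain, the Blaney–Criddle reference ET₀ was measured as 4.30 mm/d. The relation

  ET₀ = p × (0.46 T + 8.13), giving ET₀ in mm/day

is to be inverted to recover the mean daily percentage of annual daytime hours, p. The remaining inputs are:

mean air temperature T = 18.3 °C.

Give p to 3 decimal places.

0.260

p = ET₀ / (0.46 T + 8.13) = 4.30 / (0.46 × 18.3 + 8.13) = 4.30 / 16.548 = 0.2599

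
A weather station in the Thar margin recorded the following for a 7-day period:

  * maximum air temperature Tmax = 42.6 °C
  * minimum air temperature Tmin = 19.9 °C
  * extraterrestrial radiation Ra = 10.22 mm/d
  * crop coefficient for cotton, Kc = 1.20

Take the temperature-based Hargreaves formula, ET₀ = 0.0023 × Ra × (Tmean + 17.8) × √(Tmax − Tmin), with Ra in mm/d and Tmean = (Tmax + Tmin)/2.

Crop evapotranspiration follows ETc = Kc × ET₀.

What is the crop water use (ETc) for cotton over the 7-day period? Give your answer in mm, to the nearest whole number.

Tmean = (42.6 + 19.9)/2 = 31.25 °C
ET₀ = 0.0023 × 10.22 × (31.25 + 17.8) × √22.7 = 0.0023 × 10.22 × 49.05 × 4.7645 = 5.4933 mm/d
ETc = Kc × ET₀ = 1.20 × 5.4933 = 6.5920 mm/d
Over 7 days: 6.5920 × 7 = 46.144 mm

46 mm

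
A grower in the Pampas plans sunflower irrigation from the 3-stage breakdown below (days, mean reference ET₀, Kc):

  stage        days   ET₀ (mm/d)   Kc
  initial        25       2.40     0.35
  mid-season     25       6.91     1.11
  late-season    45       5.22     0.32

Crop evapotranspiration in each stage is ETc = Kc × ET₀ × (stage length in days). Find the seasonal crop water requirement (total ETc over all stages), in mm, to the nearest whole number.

288 mm

initial: 0.35 × 2.40 × 25 = 21.00 mm
mid-season: 1.11 × 6.91 × 25 = 191.75 mm
late-season: 0.32 × 5.22 × 45 = 75.17 mm
Seasonal total = 287.92 mm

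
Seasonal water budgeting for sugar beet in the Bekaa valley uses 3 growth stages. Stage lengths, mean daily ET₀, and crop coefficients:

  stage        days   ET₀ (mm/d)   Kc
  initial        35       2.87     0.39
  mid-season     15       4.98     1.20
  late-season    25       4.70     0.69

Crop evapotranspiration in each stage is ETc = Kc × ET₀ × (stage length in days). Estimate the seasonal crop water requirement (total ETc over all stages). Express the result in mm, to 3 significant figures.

210 mm

initial: 0.39 × 2.87 × 35 = 39.18 mm
mid-season: 1.20 × 4.98 × 15 = 89.64 mm
late-season: 0.69 × 4.70 × 25 = 81.08 mm
Seasonal total = 209.90 mm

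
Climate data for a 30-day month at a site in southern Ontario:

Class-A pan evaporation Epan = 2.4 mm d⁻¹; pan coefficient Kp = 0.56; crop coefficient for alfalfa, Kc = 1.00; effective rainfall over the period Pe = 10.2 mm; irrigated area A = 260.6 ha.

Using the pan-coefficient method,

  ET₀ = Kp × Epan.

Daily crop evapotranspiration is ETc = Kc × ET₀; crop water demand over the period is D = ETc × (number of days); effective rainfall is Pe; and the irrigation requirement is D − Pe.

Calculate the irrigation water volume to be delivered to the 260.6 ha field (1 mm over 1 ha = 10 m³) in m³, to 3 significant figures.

78500 m³

ET₀ = 0.56 × 2.4 = 1.3440 mm/d
ETc = Kc × ET₀ = 1.00 × 1.3440 = 1.3440 mm/d
Crop demand D = ETc × 30 d = 1.3440 × 30 = 40.320 mm
D − Pe = 40.320 − 10.2 = 30.120 mm
Volume = 30.120 mm × 260.6 ha × 10 = 78492.7 m³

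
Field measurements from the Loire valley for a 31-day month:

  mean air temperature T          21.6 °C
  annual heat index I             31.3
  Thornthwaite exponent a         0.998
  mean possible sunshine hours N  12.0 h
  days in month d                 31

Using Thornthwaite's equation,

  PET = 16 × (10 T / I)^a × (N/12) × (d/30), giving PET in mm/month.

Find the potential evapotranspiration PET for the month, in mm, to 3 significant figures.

10T/I = 10 × 21.6 / 31.3 = 6.9010
(10T/I)^a = 6.9010^0.998 = 6.8744
Uncorrected PET = 16 × 6.8744 = 109.990 mm
Correction = (N/12)(d/30) = (12.0/12)(31/30) = 1.0333
PET = 109.990 × 1.0333 = 113.653 mm/month

114 mm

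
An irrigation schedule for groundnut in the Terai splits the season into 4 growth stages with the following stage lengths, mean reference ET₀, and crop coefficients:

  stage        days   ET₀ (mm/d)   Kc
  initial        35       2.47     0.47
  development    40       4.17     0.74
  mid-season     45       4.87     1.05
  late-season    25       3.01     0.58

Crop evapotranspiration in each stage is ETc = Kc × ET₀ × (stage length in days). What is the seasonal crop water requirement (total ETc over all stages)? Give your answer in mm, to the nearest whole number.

438 mm

initial: 0.47 × 2.47 × 35 = 40.63 mm
development: 0.74 × 4.17 × 40 = 123.43 mm
mid-season: 1.05 × 4.87 × 45 = 230.11 mm
late-season: 0.58 × 3.01 × 25 = 43.65 mm
Seasonal total = 437.82 mm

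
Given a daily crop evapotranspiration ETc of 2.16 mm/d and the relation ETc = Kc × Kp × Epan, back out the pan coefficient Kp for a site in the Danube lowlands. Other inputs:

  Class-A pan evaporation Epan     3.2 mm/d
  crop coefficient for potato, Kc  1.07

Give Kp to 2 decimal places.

ETc = Kc × Kp × Epan  ⇒  Kp = ETc / (Kc × Epan)
Kp = 2.16 / (1.07 × 3.2) = 2.16 / 3.424 = 0.6308

0.63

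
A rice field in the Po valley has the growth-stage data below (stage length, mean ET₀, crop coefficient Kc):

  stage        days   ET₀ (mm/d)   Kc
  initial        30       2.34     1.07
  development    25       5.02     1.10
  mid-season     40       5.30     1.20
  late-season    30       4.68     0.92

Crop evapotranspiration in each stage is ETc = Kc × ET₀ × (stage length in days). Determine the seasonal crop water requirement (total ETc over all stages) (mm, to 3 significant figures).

597 mm

initial: 1.07 × 2.34 × 30 = 75.11 mm
development: 1.10 × 5.02 × 25 = 138.05 mm
mid-season: 1.20 × 5.30 × 40 = 254.40 mm
late-season: 0.92 × 4.68 × 30 = 129.17 mm
Seasonal total = 596.73 mm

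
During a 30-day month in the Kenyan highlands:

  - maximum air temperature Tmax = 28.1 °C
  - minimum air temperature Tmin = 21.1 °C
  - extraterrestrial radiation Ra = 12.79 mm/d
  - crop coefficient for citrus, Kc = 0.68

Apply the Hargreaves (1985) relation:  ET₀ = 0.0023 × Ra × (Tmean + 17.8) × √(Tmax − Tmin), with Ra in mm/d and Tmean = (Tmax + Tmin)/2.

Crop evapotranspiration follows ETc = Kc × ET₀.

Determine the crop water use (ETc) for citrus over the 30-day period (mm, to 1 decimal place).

67.3 mm

Tmean = (28.1 + 21.1)/2 = 24.60 °C
ET₀ = 0.0023 × 12.79 × (24.60 + 17.8) × √7.0 = 0.0023 × 12.79 × 42.40 × 2.6458 = 3.3001 mm/d
ETc = Kc × ET₀ = 0.68 × 3.3001 = 2.2441 mm/d
Over 30 days: 2.2441 × 30 = 67.323 mm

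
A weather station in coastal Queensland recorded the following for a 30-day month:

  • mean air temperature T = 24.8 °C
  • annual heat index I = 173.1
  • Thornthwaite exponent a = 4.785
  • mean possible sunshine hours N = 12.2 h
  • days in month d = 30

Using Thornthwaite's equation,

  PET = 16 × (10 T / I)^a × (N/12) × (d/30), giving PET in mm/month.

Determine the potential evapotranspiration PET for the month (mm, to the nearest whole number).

91 mm

10T/I = 10 × 24.8 / 173.1 = 1.4327
(10T/I)^a = 1.4327^4.785 = 5.5873
Uncorrected PET = 16 × 5.5873 = 89.397 mm
Correction = (N/12)(d/30) = (12.2/12)(30/30) = 1.0167
PET = 89.397 × 1.0167 = 90.890 mm/month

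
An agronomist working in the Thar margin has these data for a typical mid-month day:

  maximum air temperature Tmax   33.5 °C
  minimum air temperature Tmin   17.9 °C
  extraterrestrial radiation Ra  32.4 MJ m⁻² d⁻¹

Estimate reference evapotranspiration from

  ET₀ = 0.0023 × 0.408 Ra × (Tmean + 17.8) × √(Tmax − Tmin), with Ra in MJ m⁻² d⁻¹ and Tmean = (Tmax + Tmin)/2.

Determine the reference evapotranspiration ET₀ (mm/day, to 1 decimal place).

Tmean = (33.5 + 17.9)/2 = 25.70 °C
0.408 Ra = 0.408 × 32.4 = 13.2192 mm/d equivalent
ET₀ = 0.0023 × 13.2192 × (25.70 + 17.8) × √15.6 = 0.0023 × 13.2192 × 43.50 × 3.9497 = 5.2238 mm/d

5.2 mm/day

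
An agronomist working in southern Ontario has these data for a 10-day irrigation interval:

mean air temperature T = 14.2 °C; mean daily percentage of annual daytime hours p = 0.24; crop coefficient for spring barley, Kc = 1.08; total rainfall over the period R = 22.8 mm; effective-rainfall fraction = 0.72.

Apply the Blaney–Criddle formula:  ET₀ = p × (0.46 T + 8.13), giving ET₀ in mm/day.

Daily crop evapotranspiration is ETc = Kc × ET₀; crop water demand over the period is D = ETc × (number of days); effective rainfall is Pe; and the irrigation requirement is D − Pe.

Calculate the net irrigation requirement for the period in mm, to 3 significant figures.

21.6 mm

ET₀ = 0.24 × (0.46 × 14.2 + 8.13) = 0.24 × 14.662 = 3.5189 mm/d
ETc = Kc × ET₀ = 1.08 × 3.5189 = 3.8004 mm/d
Crop demand D = ETc × 10 d = 3.8004 × 10 = 38.004 mm
Pe = 0.72 × 22.8 = 16.416 mm
D − Pe = 38.004 − 16.416 = 21.588 mm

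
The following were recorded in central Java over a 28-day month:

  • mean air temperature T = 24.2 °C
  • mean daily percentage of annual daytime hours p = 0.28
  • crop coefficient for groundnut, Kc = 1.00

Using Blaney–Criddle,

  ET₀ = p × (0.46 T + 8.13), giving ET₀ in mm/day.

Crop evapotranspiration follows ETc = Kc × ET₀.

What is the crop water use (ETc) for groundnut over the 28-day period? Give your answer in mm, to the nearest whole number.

151 mm

ET₀ = 0.28 × (0.46 × 24.2 + 8.13) = 0.28 × 19.262 = 5.3934 mm/d
ETc = Kc × ET₀ = 1.00 × 5.3934 = 5.3934 mm/d
Over 28 days: 5.3934 × 28 = 151.015 mm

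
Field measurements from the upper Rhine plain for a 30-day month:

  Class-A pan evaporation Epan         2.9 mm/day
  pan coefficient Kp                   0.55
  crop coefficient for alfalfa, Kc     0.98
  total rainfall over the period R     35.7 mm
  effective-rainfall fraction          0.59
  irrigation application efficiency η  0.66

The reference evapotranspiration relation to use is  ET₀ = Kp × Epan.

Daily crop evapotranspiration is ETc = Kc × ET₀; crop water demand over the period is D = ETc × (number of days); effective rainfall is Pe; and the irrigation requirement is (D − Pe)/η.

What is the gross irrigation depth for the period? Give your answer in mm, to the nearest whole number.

ET₀ = 0.55 × 2.9 = 1.5950 mm/d
ETc = Kc × ET₀ = 0.98 × 1.5950 = 1.5631 mm/d
Crop demand D = ETc × 30 d = 1.5631 × 30 = 46.893 mm
Pe = 0.59 × 35.7 = 21.063 mm
D − Pe = 46.893 − 21.063 = 25.830 mm
Gross irrigation = 25.830 / 0.66 = 39.136 mm

39 mm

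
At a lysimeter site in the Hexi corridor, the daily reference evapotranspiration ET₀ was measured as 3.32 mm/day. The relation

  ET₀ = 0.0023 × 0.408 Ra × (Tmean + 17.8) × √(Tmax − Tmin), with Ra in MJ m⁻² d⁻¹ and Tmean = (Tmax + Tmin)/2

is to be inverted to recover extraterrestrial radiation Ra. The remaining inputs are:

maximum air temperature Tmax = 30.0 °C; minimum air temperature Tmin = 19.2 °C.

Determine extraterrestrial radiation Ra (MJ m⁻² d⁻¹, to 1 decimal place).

Tmean = (30.0+19.2)/2 = 24.60 °C; ΔT = 10.8
Ra = ET₀ / [0.0023 × 0.408 × (Tmean+17.8) × √ΔT]
   = 3.32 / (0.0023 × 0.408 × 42.40 × 3.2863) = 25.391 MJ m⁻² d⁻¹

25.4 MJ m⁻² d⁻¹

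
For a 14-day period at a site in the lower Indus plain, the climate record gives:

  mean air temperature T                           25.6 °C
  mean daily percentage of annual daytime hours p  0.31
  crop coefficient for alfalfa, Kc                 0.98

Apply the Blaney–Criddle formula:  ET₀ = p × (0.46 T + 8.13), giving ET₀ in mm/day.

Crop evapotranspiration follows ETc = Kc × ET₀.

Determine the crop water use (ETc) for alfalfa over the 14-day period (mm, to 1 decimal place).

84.7 mm

ET₀ = 0.31 × (0.46 × 25.6 + 8.13) = 0.31 × 19.906 = 6.1709 mm/d
ETc = Kc × ET₀ = 0.98 × 6.1709 = 6.0475 mm/d
Over 14 days: 6.0475 × 14 = 84.665 mm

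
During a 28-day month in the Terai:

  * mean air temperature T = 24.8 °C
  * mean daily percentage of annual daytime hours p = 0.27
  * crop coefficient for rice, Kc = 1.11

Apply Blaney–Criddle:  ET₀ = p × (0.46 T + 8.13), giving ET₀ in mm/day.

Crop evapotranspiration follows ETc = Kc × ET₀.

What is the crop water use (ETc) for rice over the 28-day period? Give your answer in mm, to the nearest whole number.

ET₀ = 0.27 × (0.46 × 24.8 + 8.13) = 0.27 × 19.538 = 5.2753 mm/d
ETc = Kc × ET₀ = 1.11 × 5.2753 = 5.8556 mm/d
Over 28 days: 5.8556 × 28 = 163.957 mm

164 mm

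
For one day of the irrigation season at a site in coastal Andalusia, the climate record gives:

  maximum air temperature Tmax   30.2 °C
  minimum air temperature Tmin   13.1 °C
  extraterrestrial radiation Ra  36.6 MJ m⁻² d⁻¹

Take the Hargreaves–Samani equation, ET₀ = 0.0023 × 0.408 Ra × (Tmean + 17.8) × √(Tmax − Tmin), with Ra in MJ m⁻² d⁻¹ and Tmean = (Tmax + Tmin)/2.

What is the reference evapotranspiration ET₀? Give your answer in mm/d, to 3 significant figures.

5.60 mm/d

Tmean = (30.2 + 13.1)/2 = 21.65 °C
0.408 Ra = 0.408 × 36.6 = 14.9328 mm/d equivalent
ET₀ = 0.0023 × 14.9328 × (21.65 + 17.8) × √17.1 = 0.0023 × 14.9328 × 39.45 × 4.1352 = 5.6029 mm/d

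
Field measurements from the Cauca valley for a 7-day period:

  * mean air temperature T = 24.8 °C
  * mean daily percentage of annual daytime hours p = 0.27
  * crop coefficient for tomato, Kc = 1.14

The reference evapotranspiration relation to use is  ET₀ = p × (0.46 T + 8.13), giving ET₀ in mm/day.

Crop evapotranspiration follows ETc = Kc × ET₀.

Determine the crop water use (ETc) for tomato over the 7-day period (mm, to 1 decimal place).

42.1 mm

ET₀ = 0.27 × (0.46 × 24.8 + 8.13) = 0.27 × 19.538 = 5.2753 mm/d
ETc = Kc × ET₀ = 1.14 × 5.2753 = 6.0138 mm/d
Over 7 days: 6.0138 × 7 = 42.097 mm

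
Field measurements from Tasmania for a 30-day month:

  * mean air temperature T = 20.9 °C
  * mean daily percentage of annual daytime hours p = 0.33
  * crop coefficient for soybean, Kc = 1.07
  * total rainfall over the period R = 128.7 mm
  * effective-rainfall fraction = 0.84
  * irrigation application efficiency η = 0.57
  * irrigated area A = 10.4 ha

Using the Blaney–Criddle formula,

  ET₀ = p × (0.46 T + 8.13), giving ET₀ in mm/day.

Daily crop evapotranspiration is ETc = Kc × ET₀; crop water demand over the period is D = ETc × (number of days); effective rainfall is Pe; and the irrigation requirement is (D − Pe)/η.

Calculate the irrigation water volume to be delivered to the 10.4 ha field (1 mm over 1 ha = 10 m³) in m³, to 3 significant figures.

14600 m³

ET₀ = 0.33 × (0.46 × 20.9 + 8.13) = 0.33 × 17.744 = 5.8555 mm/d
ETc = Kc × ET₀ = 1.07 × 5.8555 = 6.2654 mm/d
Crop demand D = ETc × 30 d = 6.2654 × 30 = 187.962 mm
Pe = 0.84 × 128.7 = 108.108 mm
D − Pe = 187.962 − 108.108 = 79.854 mm
Gross irrigation = 79.854 / 0.57 = 140.095 mm
Volume = 140.095 mm × 10.4 ha × 10 = 14569.9 m³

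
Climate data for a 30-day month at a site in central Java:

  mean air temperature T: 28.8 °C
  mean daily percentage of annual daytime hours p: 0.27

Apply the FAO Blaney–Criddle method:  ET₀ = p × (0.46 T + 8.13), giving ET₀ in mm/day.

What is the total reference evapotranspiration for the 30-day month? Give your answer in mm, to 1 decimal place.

173.2 mm

ET₀ = 0.27 × (0.46 × 28.8 + 8.13) = 0.27 × 21.378 = 5.7721 mm/d
Monthly total = 5.7721 × 30 = 173.163 mm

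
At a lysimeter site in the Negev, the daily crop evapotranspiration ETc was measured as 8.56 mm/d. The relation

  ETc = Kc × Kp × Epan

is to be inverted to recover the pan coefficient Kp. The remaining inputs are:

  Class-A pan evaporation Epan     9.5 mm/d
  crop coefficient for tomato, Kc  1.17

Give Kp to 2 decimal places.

ETc = Kc × Kp × Epan  ⇒  Kp = ETc / (Kc × Epan)
Kp = 8.56 / (1.17 × 9.5) = 8.56 / 11.115 = 0.7701

0.77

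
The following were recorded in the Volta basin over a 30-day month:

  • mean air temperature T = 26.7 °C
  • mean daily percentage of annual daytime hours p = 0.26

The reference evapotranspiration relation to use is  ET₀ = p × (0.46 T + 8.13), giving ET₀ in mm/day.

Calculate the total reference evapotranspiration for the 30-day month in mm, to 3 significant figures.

ET₀ = 0.26 × (0.46 × 26.7 + 8.13) = 0.26 × 20.412 = 5.3071 mm/d
Monthly total = 5.3071 × 30 = 159.213 mm

159 mm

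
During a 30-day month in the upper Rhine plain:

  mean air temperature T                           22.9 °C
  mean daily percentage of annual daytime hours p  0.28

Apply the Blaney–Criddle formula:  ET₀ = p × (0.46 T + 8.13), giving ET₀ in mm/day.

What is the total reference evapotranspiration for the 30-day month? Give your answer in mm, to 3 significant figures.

ET₀ = 0.28 × (0.46 × 22.9 + 8.13) = 0.28 × 18.664 = 5.2259 mm/d
Monthly total = 5.2259 × 30 = 156.777 mm

157 mm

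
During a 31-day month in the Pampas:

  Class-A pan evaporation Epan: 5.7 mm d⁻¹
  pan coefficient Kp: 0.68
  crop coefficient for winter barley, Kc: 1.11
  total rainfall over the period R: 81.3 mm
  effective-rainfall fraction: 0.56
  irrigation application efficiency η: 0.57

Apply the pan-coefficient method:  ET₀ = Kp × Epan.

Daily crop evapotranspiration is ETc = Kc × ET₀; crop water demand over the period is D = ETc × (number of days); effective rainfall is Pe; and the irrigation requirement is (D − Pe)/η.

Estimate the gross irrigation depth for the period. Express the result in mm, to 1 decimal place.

ET₀ = 0.68 × 5.7 = 3.8760 mm/d
ETc = Kc × ET₀ = 1.11 × 3.8760 = 4.3024 mm/d
Crop demand D = ETc × 31 d = 4.3024 × 31 = 133.374 mm
Pe = 0.56 × 81.3 = 45.528 mm
D − Pe = 133.374 − 45.528 = 87.846 mm
Gross irrigation = 87.846 / 0.57 = 154.116 mm

154.1 mm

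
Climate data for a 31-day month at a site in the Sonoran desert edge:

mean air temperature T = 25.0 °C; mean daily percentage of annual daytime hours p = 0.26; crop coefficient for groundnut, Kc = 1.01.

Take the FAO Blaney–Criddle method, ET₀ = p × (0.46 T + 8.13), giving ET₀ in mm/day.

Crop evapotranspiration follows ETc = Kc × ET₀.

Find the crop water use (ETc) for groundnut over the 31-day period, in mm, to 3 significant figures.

ET₀ = 0.26 × (0.46 × 25.0 + 8.13) = 0.26 × 19.630 = 5.1038 mm/d
ETc = Kc × ET₀ = 1.01 × 5.1038 = 5.1548 mm/d
Over 31 days: 5.1548 × 31 = 159.799 mm

160 mm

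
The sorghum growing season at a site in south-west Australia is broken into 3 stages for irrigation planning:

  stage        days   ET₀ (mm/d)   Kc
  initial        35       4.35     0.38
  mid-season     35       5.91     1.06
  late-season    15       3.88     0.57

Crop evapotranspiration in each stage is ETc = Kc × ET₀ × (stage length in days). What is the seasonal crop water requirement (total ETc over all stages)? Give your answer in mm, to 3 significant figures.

310 mm

initial: 0.38 × 4.35 × 35 = 57.86 mm
mid-season: 1.06 × 5.91 × 35 = 219.26 mm
late-season: 0.57 × 3.88 × 15 = 33.17 mm
Seasonal total = 310.29 mm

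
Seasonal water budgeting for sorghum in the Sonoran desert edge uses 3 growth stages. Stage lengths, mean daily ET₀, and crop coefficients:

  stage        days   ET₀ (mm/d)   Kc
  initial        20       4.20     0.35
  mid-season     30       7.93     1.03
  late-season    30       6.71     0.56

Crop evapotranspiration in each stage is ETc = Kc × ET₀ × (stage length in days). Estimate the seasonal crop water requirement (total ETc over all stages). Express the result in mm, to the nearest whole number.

initial: 0.35 × 4.20 × 20 = 29.40 mm
mid-season: 1.03 × 7.93 × 30 = 245.04 mm
late-season: 0.56 × 6.71 × 30 = 112.73 mm
Seasonal total = 387.17 mm

387 mm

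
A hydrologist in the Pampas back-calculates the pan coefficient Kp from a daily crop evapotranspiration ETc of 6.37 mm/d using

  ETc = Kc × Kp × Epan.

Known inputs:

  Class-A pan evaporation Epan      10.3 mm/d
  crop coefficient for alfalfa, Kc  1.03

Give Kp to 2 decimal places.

ETc = Kc × Kp × Epan  ⇒  Kp = ETc / (Kc × Epan)
Kp = 6.37 / (1.03 × 10.3) = 6.37 / 10.609 = 0.6004

0.60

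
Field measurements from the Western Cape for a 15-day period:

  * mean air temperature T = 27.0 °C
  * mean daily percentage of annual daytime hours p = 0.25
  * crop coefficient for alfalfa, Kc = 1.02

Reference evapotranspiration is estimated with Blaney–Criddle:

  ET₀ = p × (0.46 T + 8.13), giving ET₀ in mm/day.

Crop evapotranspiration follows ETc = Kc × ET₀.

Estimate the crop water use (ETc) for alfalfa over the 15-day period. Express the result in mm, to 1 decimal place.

78.6 mm

ET₀ = 0.25 × (0.46 × 27.0 + 8.13) = 0.25 × 20.550 = 5.1375 mm/d
ETc = Kc × ET₀ = 1.02 × 5.1375 = 5.2403 mm/d
Over 15 days: 5.2403 × 15 = 78.605 mm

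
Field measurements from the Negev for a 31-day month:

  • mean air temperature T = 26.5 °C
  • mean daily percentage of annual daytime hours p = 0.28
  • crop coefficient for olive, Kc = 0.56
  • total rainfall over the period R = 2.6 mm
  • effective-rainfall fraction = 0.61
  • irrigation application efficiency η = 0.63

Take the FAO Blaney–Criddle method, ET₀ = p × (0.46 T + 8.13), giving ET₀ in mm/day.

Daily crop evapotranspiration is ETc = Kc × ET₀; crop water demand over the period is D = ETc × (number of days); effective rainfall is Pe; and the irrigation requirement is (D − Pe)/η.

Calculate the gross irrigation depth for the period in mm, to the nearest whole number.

ET₀ = 0.28 × (0.46 × 26.5 + 8.13) = 0.28 × 20.320 = 5.6896 mm/d
ETc = Kc × ET₀ = 0.56 × 5.6896 = 3.1862 mm/d
Crop demand D = ETc × 31 d = 3.1862 × 31 = 98.772 mm
Pe = 0.61 × 2.6 = 1.586 mm
D − Pe = 98.772 − 1.586 = 97.186 mm
Gross irrigation = 97.186 / 0.63 = 154.263 mm

154 mm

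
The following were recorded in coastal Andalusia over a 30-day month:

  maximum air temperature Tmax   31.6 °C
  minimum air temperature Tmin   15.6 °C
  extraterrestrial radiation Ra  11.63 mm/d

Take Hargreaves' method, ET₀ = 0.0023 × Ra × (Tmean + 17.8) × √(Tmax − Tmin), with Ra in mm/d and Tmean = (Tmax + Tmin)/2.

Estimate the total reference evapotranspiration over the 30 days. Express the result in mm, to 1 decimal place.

132.9 mm

Tmean = (31.6 + 15.6)/2 = 23.60 °C
ET₀ = 0.0023 × 11.63 × (23.60 + 17.8) × √16.0 = 0.0023 × 11.63 × 41.40 × 4.0000 = 4.4296 mm/d
Over 30 days: 4.4296 × 30 = 132.888 mm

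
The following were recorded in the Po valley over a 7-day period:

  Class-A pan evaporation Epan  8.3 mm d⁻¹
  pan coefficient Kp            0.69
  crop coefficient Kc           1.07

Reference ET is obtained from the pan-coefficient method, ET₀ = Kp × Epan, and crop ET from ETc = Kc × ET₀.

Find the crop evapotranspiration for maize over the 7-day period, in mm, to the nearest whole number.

ET₀ = 0.69 × 8.3 = 5.7270 mm/d
ETc = Kc × ET₀ = 1.07 × 5.7270 = 6.1279 mm/d
Over 7 days: 6.1279 × 7 = 42.895 mm

43 mm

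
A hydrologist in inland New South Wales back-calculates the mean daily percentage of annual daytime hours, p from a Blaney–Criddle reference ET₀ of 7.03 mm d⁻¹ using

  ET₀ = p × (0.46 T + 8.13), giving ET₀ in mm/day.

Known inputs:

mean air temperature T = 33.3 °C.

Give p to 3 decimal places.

p = ET₀ / (0.46 T + 8.13) = 7.03 / (0.46 × 33.3 + 8.13) = 7.03 / 23.448 = 0.2998

0.300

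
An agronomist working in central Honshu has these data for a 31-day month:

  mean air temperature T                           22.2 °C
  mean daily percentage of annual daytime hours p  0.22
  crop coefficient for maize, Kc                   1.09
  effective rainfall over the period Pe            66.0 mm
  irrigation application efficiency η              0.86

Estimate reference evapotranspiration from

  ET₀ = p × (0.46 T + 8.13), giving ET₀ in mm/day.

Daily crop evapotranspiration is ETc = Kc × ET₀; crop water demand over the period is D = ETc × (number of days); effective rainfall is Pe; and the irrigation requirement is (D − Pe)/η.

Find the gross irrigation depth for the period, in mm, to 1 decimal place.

81.8 mm

ET₀ = 0.22 × (0.46 × 22.2 + 8.13) = 0.22 × 18.342 = 4.0352 mm/d
ETc = Kc × ET₀ = 1.09 × 4.0352 = 4.3984 mm/d
Crop demand D = ETc × 31 d = 4.3984 × 31 = 136.350 mm
D − Pe = 136.350 − 66.0 = 70.350 mm
Gross irrigation = 70.350 / 0.86 = 81.802 mm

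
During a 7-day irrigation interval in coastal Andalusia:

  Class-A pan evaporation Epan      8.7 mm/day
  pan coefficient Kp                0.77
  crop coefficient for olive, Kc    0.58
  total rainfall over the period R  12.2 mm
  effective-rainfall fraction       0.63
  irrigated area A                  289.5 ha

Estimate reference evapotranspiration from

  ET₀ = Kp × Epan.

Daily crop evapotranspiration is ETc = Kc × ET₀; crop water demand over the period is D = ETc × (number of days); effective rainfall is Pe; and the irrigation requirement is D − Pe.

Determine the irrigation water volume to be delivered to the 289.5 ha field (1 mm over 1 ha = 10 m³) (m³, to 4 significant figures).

ET₀ = 0.77 × 8.7 = 6.6990 mm/d
ETc = Kc × ET₀ = 0.58 × 6.6990 = 3.8854 mm/d
Crop demand D = ETc × 7 d = 3.8854 × 7 = 27.198 mm
Pe = 0.63 × 12.2 = 7.686 mm
D − Pe = 27.198 − 7.686 = 19.512 mm
Volume = 19.512 mm × 289.5 ha × 10 = 56487.2 m³

56490 m³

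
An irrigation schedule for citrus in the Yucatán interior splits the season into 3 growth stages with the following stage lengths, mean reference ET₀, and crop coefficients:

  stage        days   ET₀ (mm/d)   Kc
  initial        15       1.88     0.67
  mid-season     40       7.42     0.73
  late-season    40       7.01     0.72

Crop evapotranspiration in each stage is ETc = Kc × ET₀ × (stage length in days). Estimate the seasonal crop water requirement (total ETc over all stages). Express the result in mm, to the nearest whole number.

437 mm

initial: 0.67 × 1.88 × 15 = 18.89 mm
mid-season: 0.73 × 7.42 × 40 = 216.66 mm
late-season: 0.72 × 7.01 × 40 = 201.89 mm
Seasonal total = 437.44 mm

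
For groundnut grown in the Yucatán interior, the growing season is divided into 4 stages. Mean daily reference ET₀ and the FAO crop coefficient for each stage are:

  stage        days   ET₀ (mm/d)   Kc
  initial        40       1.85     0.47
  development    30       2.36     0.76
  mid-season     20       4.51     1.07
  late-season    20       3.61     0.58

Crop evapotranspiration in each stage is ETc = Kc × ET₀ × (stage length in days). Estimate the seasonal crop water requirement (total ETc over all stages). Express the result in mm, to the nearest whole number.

initial: 0.47 × 1.85 × 40 = 34.78 mm
development: 0.76 × 2.36 × 30 = 53.81 mm
mid-season: 1.07 × 4.51 × 20 = 96.51 mm
late-season: 0.58 × 3.61 × 20 = 41.88 mm
Seasonal total = 226.98 mm

227 mm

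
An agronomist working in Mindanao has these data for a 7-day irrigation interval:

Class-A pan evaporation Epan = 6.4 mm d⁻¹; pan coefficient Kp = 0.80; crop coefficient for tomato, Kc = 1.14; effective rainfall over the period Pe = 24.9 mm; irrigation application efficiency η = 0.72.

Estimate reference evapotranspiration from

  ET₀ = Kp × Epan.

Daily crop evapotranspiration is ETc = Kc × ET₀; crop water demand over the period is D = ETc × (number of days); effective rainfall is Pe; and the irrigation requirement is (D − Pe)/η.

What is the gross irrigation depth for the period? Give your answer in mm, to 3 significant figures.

ET₀ = 0.80 × 6.4 = 5.1200 mm/d
ETc = Kc × ET₀ = 1.14 × 5.1200 = 5.8368 mm/d
Crop demand D = ETc × 7 d = 5.8368 × 7 = 40.858 mm
D − Pe = 40.858 − 24.9 = 15.958 mm
Gross irrigation = 15.958 / 0.72 = 22.164 mm

22.2 mm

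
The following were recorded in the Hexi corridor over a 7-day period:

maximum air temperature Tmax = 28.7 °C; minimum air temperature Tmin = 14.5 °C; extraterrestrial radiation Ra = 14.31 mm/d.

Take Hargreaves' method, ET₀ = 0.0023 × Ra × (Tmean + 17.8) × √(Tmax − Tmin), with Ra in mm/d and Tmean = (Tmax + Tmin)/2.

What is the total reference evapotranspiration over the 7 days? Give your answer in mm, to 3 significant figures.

Tmean = (28.7 + 14.5)/2 = 21.60 °C
ET₀ = 0.0023 × 14.31 × (21.60 + 17.8) × √14.2 = 0.0023 × 14.31 × 39.40 × 3.7683 = 4.8866 mm/d
Over 7 days: 4.8866 × 7 = 34.206 mm

34.2 mm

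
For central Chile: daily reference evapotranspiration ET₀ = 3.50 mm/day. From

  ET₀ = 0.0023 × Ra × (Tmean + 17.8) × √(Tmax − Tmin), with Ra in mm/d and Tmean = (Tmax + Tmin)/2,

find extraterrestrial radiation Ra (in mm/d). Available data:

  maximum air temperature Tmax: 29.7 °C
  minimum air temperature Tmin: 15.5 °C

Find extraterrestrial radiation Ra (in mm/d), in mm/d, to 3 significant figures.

Tmean = 22.60 °C; √ΔT = 3.7683
Ra = ET₀ / [0.0023 × (Tmean+17.8) × √ΔT] = 3.50 / (0.0023 × 40.40 × 3.7683) = 9.996 mm/d

10.0 mm/d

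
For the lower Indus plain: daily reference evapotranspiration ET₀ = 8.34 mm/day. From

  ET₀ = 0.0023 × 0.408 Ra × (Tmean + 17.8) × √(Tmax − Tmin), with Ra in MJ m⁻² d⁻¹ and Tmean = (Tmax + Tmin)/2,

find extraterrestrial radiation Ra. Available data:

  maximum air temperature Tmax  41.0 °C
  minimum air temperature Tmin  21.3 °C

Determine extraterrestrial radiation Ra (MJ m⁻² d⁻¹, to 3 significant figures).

Tmean = (41.0+21.3)/2 = 31.15 °C; ΔT = 19.7
Ra = ET₀ / [0.0023 × 0.408 × (Tmean+17.8) × √ΔT]
   = 8.34 / (0.0023 × 0.408 × 48.95 × 4.4385) = 40.906 MJ m⁻² d⁻¹

40.9 MJ m⁻² d⁻¹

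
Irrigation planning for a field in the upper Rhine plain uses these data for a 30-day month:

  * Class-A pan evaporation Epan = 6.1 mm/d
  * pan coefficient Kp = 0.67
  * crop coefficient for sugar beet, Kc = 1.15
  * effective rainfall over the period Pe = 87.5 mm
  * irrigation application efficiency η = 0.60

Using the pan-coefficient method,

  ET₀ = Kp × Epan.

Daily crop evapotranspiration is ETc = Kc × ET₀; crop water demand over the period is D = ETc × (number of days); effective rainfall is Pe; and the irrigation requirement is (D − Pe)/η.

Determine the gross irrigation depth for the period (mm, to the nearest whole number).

89 mm

ET₀ = 0.67 × 6.1 = 4.0870 mm/d
ETc = Kc × ET₀ = 1.15 × 4.0870 = 4.7001 mm/d
Crop demand D = ETc × 30 d = 4.7001 × 30 = 141.003 mm
D − Pe = 141.003 − 87.5 = 53.503 mm
Gross irrigation = 53.503 / 0.60 = 89.172 mm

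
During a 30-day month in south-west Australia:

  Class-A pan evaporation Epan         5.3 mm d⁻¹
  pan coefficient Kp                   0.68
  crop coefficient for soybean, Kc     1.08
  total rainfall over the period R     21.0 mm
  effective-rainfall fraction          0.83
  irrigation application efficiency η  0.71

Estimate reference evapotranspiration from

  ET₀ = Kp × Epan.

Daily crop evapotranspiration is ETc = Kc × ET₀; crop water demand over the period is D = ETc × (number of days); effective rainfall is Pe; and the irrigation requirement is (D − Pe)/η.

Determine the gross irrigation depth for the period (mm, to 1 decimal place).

139.9 mm

ET₀ = 0.68 × 5.3 = 3.6040 mm/d
ETc = Kc × ET₀ = 1.08 × 3.6040 = 3.8923 mm/d
Crop demand D = ETc × 30 d = 3.8923 × 30 = 116.769 mm
Pe = 0.83 × 21.0 = 17.430 mm
D − Pe = 116.769 − 17.430 = 99.339 mm
Gross irrigation = 99.339 / 0.71 = 139.914 mm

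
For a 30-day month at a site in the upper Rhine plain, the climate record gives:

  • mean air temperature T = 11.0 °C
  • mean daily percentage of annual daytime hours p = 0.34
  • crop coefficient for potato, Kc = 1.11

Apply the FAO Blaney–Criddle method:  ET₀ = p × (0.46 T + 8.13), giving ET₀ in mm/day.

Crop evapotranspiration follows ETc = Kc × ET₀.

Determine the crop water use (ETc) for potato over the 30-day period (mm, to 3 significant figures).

149 mm

ET₀ = 0.34 × (0.46 × 11.0 + 8.13) = 0.34 × 13.190 = 4.4846 mm/d
ETc = Kc × ET₀ = 1.11 × 4.4846 = 4.9779 mm/d
Over 30 days: 4.9779 × 30 = 149.337 mm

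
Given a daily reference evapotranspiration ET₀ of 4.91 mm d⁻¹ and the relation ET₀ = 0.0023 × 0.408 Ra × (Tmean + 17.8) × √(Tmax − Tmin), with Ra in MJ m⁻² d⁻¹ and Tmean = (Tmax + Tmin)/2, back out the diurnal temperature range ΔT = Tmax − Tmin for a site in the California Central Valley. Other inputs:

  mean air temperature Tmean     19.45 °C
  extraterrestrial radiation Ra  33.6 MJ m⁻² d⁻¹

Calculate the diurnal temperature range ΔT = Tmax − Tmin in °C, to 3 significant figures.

17.5 °C

√ΔT = ET₀ / [0.0023 × 0.408 × Ra × (Tmean+17.8)] = 4.91 / (0.0023 × 13.7088 × 37.25) = 4.1805
ΔT = 4.1805² = 17.477 °C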